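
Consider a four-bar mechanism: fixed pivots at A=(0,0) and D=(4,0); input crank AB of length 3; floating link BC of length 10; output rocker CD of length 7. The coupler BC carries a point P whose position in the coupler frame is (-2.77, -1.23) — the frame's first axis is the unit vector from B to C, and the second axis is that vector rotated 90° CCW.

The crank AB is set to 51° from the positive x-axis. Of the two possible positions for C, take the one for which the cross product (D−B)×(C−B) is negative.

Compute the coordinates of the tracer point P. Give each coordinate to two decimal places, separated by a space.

-0.49 4.22

A=(0,0), D=(4.00,0)
B = A + 3.00·(cos51°, sin51°) = (1.8880, 2.3314)
|BD| = 3.1458
circle(B,10.00) ∩ circle(D,7.00): a=9.6789, h=2.5139
  candidates: C₊=(10.2492,-3.1540) cross=7.908; C₋=(6.5230,-6.5295) cross=-7.908
  mode - wants cross < 0 → take C=(6.5230,-6.5295) (cross=-7.908)
ex = (C−B)/|BC| = (0.4635,-0.8861); ey = (0.8861,0.4635)
P = B + -2.77·ex + -1.23·ey = (-0.4858,4.2158)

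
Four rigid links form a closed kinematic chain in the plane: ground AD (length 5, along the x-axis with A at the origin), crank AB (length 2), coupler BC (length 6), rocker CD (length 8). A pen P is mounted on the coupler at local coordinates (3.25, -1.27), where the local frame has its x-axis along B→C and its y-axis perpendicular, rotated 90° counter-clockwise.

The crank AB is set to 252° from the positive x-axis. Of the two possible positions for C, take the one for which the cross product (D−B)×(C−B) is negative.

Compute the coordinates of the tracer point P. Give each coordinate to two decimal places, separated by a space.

-0.43 -5.39

A=(0,0), D=(5.00,0)
B = A + 2.00·(cos252°, sin252°) = (-0.6180, -1.9021)
|BD| = 5.9313
circle(B,6.00) ∩ circle(D,8.00): a=0.6053, h=5.9694
  candidates: C₊=(-1.9590,3.9461) cross=35.406; C₋=(1.8696,-7.3621) cross=-35.406
  mode - wants cross < 0 → take C=(1.8696,-7.3621) (cross=-35.406)
ex = (C−B)/|BC| = (0.4146,-0.9100); ey = (0.9100,0.4146)
P = B + 3.25·ex + -1.27·ey = (-0.4263,-5.3862)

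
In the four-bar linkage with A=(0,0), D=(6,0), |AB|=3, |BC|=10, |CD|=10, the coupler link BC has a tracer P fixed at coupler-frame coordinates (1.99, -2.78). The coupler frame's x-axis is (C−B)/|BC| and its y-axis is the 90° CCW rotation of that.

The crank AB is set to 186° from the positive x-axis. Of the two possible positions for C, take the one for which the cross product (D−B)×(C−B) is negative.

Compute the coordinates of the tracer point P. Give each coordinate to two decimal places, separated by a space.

A=(0,0), D=(6.00,0)
B = A + 3.00·(cos186°, sin186°) = (-2.9836, -0.3136)
|BD| = 8.9890
circle(B,10.00) ∩ circle(D,10.00): a=4.4945, h=8.9330
  candidates: C₊=(1.1966,8.7708) cross=80.299; C₋=(1.8198,-9.0844) cross=-80.299
  mode - wants cross < 0 → take C=(1.8198,-9.0844) (cross=-80.299)
ex = (C−B)/|BC| = (0.4803,-0.8771); ey = (0.8771,0.4803)
P = B + 1.99·ex + -2.78·ey = (-4.4660,-3.3943)

-4.47 -3.39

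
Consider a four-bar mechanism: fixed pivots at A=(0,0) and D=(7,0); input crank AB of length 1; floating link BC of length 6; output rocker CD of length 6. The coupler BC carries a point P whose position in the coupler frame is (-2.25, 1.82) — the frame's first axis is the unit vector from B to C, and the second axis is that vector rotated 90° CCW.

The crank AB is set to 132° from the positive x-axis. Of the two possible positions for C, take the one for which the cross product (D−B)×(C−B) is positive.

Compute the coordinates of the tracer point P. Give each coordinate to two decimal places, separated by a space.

A=(0,0), D=(7.00,0)
B = A + 1.00·(cos132°, sin132°) = (-0.6691, 0.7431)
|BD| = 7.7051
circle(B,6.00) ∩ circle(D,6.00): a=3.8525, h=4.5998
  candidates: C₊=(3.6091,4.9499) cross=35.442; C₋=(2.7218,-4.2068) cross=-35.442
  mode + wants cross > 0 → take C=(3.6091,4.9499) (cross=35.442)
ex = (C−B)/|BC| = (0.7130,0.7011); ey = (-0.7011,0.7130)
P = B + -2.25·ex + 1.82·ey = (-3.5495,0.4633)

-3.55 0.46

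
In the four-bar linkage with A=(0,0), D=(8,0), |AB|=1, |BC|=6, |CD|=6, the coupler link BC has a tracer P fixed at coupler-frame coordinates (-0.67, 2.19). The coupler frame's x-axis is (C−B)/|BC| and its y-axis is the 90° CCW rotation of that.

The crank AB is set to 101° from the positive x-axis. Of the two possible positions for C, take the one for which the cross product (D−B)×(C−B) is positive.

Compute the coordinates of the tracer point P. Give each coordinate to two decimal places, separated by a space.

-2.11 2.24

A=(0,0), D=(8.00,0)
B = A + 1.00·(cos101°, sin101°) = (-0.1908, 0.9816)
|BD| = 8.2494
circle(B,6.00) ∩ circle(D,6.00): a=4.1247, h=4.3574
  candidates: C₊=(4.4231,4.8172) cross=35.946; C₋=(3.3861,-3.8356) cross=-35.946
  mode + wants cross > 0 → take C=(4.4231,4.8172) (cross=35.946)
ex = (C−B)/|BC| = (0.7690,0.6393); ey = (-0.6393,0.7690)
P = B + -0.67·ex + 2.19·ey = (-2.1060,2.2374)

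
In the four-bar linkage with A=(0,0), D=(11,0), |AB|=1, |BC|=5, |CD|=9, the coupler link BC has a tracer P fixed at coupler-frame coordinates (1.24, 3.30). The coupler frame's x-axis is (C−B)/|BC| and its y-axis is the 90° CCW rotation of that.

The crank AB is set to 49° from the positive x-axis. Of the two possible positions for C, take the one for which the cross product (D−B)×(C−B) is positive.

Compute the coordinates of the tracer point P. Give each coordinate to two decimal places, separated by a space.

A=(0,0), D=(11.00,0)
B = A + 1.00·(cos49°, sin49°) = (0.6561, 0.7547)
|BD| = 10.3714
circle(B,5.00) ∩ circle(D,9.00): a=2.4860, h=4.3382
  candidates: C₊=(3.4511,4.9005) cross=44.993; C₋=(2.8198,-3.7529) cross=-44.993
  mode + wants cross > 0 → take C=(3.4511,4.9005) (cross=44.993)
ex = (C−B)/|BC| = (0.5590,0.8292); ey = (-0.8292,0.5590)
P = B + 1.24·ex + 3.30·ey = (-1.3870,3.6276)

-1.39 3.63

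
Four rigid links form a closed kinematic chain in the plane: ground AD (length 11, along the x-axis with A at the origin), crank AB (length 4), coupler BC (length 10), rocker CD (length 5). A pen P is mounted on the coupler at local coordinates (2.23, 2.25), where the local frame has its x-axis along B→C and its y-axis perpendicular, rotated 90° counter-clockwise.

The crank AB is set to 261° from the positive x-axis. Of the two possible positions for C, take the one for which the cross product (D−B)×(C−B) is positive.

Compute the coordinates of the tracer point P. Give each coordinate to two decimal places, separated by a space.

A=(0,0), D=(11.00,0)
B = A + 4.00·(cos261°, sin261°) = (-0.6257, -3.9508)
|BD| = 12.2787
circle(B,10.00) ∩ circle(D,5.00): a=9.1934, h=3.9346
  candidates: C₊=(6.8128,2.7327) cross=48.312; C₋=(9.3448,-4.7181) cross=-48.312
  mode + wants cross > 0 → take C=(6.8128,2.7327) (cross=48.312)
ex = (C−B)/|BC| = (0.7439,0.6683); ey = (-0.6683,0.7439)
P = B + 2.23·ex + 2.25·ey = (-0.4707,-0.7867)

-0.47 -0.79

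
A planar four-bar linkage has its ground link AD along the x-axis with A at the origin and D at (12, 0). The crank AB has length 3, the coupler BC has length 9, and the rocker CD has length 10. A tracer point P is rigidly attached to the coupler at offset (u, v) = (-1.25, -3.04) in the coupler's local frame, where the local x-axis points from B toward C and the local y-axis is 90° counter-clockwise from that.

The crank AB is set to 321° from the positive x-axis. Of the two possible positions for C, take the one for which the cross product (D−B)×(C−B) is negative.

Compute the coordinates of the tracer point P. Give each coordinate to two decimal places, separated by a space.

A=(0,0), D=(12.00,0)
B = A + 3.00·(cos321°, sin321°) = (2.3314, -1.8880)
|BD| = 9.8512
circle(B,9.00) ∩ circle(D,10.00): a=3.9612, h=8.0814
  candidates: C₊=(4.6705,6.8028) cross=79.611; C₋=(7.7680,-9.0604) cross=-79.611
  mode - wants cross < 0 → take C=(7.7680,-9.0604) (cross=-79.611)
ex = (C−B)/|BC| = (0.6041,-0.7969); ey = (0.7969,0.6041)
P = B + -1.25·ex + -3.04·ey = (-0.8463,-2.7282)

-0.85 -2.73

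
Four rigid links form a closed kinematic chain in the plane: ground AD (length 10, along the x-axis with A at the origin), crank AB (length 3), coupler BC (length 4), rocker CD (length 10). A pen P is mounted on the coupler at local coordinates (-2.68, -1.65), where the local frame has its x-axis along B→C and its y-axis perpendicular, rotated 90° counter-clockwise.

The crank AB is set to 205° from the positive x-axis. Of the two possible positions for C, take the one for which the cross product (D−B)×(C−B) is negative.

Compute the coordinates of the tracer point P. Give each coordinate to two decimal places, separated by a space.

A=(0,0), D=(10.00,0)
B = A + 3.00·(cos205°, sin205°) = (-2.7189, -1.2679)
|BD| = 12.7820
circle(B,4.00) ∩ circle(D,10.00): a=3.1051, h=2.5216
  candidates: C₊=(0.1207,1.5493) cross=32.231; C₋=(0.6210,-3.4690) cross=-32.231
  mode - wants cross < 0 → take C=(0.6210,-3.4690) (cross=-32.231)
ex = (C−B)/|BC| = (0.8350,-0.5503); ey = (0.5503,0.8350)
P = B + -2.68·ex + -1.65·ey = (-5.8646,-1.1708)

-5.86 -1.17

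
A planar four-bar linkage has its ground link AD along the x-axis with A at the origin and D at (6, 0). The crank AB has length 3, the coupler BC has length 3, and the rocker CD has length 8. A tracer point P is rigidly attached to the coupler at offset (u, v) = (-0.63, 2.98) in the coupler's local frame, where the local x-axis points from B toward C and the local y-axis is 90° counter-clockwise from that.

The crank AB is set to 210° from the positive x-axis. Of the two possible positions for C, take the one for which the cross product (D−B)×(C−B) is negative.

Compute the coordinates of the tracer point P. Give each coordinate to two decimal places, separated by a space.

-0.47 0.68

A=(0,0), D=(6.00,0)
B = A + 3.00·(cos210°, sin210°) = (-2.5981, -1.5000)
|BD| = 8.7279
circle(B,3.00) ∩ circle(D,8.00): a=1.2132, h=2.7438
  candidates: C₊=(-1.8745,1.4114) cross=23.947; C₋=(-0.9314,-3.9944) cross=-23.947
  mode - wants cross < 0 → take C=(-0.9314,-3.9944) (cross=-23.947)
ex = (C−B)/|BC| = (0.5556,-0.8315); ey = (0.8315,0.5556)
P = B + -0.63·ex + 2.98·ey = (-0.4703,0.6794)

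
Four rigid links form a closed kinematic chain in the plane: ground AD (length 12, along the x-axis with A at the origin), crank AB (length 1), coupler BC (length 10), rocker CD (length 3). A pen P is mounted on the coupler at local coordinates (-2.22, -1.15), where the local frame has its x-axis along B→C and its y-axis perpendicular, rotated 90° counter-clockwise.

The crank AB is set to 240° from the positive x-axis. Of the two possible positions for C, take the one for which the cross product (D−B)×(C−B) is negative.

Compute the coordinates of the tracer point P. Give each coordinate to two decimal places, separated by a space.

-2.80 -1.85

A=(0,0), D=(12.00,0)
B = A + 1.00·(cos240°, sin240°) = (-0.5000, -0.8660)
|BD| = 12.5300
circle(B,10.00) ∩ circle(D,3.00): a=9.8963, h=1.4366
  candidates: C₊=(9.2733,1.2511) cross=18.000; C₋=(9.4719,-1.6152) cross=-18.000
  mode - wants cross < 0 → take C=(9.4719,-1.6152) (cross=-18.000)
ex = (C−B)/|BC| = (0.9972,-0.0749); ey = (0.0749,0.9972)
P = B + -2.22·ex + -1.15·ey = (-2.7999,-1.8465)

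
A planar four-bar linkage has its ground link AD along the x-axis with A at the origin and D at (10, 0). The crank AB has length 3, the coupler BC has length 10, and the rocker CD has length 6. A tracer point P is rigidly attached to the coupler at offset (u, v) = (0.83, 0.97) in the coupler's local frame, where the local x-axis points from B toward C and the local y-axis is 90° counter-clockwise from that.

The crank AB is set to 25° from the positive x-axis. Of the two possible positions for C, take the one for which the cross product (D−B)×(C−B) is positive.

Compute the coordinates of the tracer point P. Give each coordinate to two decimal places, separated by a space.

3.02 2.51

A=(0,0), D=(10.00,0)
B = A + 3.00·(cos25°, sin25°) = (2.7189, 1.2679)
|BD| = 7.3906
circle(B,10.00) ∩ circle(D,6.00): a=8.0251, h=5.9664
  candidates: C₊=(11.6486,5.7691) cross=44.095; C₋=(9.6016,-5.9868) cross=-44.095
  mode + wants cross > 0 → take C=(11.6486,5.7691) (cross=44.095)
ex = (C−B)/|BC| = (0.8930,0.4501); ey = (-0.4501,0.8930)
P = B + 0.83·ex + 0.97·ey = (3.0235,2.5076)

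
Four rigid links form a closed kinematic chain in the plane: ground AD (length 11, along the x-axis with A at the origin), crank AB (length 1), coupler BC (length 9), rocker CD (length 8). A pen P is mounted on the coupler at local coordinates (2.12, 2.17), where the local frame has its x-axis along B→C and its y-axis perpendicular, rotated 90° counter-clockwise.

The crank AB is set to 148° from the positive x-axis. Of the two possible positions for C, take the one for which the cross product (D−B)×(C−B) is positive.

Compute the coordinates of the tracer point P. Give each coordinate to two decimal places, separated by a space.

-0.61 3.55

A=(0,0), D=(11.00,0)
B = A + 1.00·(cos148°, sin148°) = (-0.8480, 0.5299)
|BD| = 11.8599
circle(B,9.00) ∩ circle(D,8.00): a=6.6466, h=6.0681
  candidates: C₊=(6.0631,6.2950) cross=71.967; C₋=(5.5208,-5.8291) cross=-71.967
  mode + wants cross > 0 → take C=(6.0631,6.2950) (cross=71.967)
ex = (C−B)/|BC| = (0.7679,0.6406); ey = (-0.6406,0.7679)
P = B + 2.12·ex + 2.17·ey = (-0.6101,3.5543)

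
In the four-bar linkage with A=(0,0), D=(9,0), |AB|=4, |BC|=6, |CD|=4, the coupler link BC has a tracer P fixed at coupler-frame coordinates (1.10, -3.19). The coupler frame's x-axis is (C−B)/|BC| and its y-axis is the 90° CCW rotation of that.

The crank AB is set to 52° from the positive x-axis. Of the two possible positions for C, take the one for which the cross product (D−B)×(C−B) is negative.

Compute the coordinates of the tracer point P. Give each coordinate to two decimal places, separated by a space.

A=(0,0), D=(9.00,0)
B = A + 4.00·(cos52°, sin52°) = (2.4626, 3.1520)
|BD| = 7.2576
circle(B,6.00) ∩ circle(D,4.00): a=5.0067, h=3.3066
  candidates: C₊=(8.4085,3.9560) cross=23.998; C₋=(5.5364,-2.0008) cross=-23.998
  mode - wants cross < 0 → take C=(5.5364,-2.0008) (cross=-23.998)
ex = (C−B)/|BC| = (0.5123,-0.8588); ey = (0.8588,0.5123)
P = B + 1.10·ex + -3.19·ey = (0.2866,0.5731)

0.29 0.57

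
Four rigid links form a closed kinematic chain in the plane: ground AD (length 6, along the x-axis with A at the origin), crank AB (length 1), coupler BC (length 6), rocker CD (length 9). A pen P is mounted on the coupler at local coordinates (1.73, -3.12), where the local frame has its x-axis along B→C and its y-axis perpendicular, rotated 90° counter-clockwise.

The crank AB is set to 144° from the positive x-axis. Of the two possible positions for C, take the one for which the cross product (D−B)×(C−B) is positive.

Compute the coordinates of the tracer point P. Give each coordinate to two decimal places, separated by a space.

2.48 1.97

A=(0,0), D=(6.00,0)
B = A + 1.00·(cos144°, sin144°) = (-0.8090, 0.5878)
|BD| = 6.8343
circle(B,6.00) ∩ circle(D,9.00): a=0.1250, h=5.9987
  candidates: C₊=(-0.1686,6.5535) cross=40.997; C₋=(-1.2004,-5.3994) cross=-40.997
  mode + wants cross > 0 → take C=(-0.1686,6.5535) (cross=40.997)
ex = (C−B)/|BC| = (0.1067,0.9943); ey = (-0.9943,0.1067)
P = B + 1.73·ex + -3.12·ey = (2.4778,1.9749)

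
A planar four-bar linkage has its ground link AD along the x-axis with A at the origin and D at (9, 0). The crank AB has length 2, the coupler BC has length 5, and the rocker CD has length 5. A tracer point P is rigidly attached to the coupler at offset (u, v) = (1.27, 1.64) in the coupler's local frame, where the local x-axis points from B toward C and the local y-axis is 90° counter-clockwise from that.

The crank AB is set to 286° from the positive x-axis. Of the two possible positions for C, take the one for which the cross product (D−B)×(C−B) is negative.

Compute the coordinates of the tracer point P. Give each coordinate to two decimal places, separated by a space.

A=(0,0), D=(9.00,0)
B = A + 2.00·(cos286°, sin286°) = (0.5513, -1.9225)
|BD| = 8.6647
circle(B,5.00) ∩ circle(D,5.00): a=4.3324, h=2.4961
  candidates: C₊=(4.2218,1.4727) cross=21.628; C₋=(5.3295,-3.3952) cross=-21.628
  mode - wants cross < 0 → take C=(5.3295,-3.3952) (cross=-21.628)
ex = (C−B)/|BC| = (0.9556,-0.2945); ey = (0.2945,0.9556)
P = B + 1.27·ex + 1.64·ey = (2.2480,-0.7293)

2.25 -0.73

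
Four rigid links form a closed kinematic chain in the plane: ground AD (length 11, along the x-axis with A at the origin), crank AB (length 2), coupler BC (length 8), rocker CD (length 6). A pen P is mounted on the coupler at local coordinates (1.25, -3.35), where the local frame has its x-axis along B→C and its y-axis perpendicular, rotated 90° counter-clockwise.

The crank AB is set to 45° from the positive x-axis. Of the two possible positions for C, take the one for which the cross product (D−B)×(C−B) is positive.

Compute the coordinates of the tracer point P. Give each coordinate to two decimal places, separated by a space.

A=(0,0), D=(11.00,0)
B = A + 2.00·(cos45°, sin45°) = (1.4142, 1.4142)
|BD| = 9.6895
circle(B,8.00) ∩ circle(D,6.00): a=6.2896, h=4.9437
  candidates: C₊=(8.3580,5.3870) cross=47.903; C₋=(6.9149,-4.3946) cross=-47.903
  mode + wants cross > 0 → take C=(8.3580,5.3870) (cross=47.903)
ex = (C−B)/|BC| = (0.8680,0.4966); ey = (-0.4966,0.8680)
P = B + 1.25·ex + -3.35·ey = (4.1628,-0.8728)

4.16 -0.87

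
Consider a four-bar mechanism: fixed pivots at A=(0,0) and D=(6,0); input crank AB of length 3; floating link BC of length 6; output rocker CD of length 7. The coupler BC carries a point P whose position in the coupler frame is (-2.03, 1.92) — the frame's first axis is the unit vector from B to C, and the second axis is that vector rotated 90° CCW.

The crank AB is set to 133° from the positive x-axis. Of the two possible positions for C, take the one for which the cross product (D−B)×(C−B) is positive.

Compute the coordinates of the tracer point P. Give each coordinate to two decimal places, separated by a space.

A=(0,0), D=(6.00,0)
B = A + 3.00·(cos133°, sin133°) = (-2.0460, 2.1941)
|BD| = 8.3398
circle(B,6.00) ∩ circle(D,7.00): a=3.3905, h=4.9502
  candidates: C₊=(2.5274,6.0779) cross=41.284; C₋=(-0.0773,-3.4737) cross=-41.284
  mode + wants cross > 0 → take C=(2.5274,6.0779) (cross=41.284)
ex = (C−B)/|BC| = (0.7622,0.6473); ey = (-0.6473,0.7622)
P = B + -2.03·ex + 1.92·ey = (-4.8362,2.3435)

-4.84 2.34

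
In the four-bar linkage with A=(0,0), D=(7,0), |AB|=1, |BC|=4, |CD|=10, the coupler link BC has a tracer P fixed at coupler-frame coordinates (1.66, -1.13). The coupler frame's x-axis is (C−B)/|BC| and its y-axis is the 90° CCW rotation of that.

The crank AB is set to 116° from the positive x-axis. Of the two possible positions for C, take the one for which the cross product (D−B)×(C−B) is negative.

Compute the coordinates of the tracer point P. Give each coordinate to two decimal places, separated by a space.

-2.31 0.17

A=(0,0), D=(7.00,0)
B = A + 1.00·(cos116°, sin116°) = (-0.4384, 0.8988)
|BD| = 7.4925
circle(B,4.00) ∩ circle(D,10.00): a=-1.8594, h=3.5416
  candidates: C₊=(-1.8595,4.6378) cross=26.535; C₋=(-2.7092,-2.3941) cross=-26.535
  mode - wants cross < 0 → take C=(-2.7092,-2.3941) (cross=-26.535)
ex = (C−B)/|BC| = (-0.5677,-0.8232); ey = (0.8232,-0.5677)
P = B + 1.66·ex + -1.13·ey = (-2.3110,0.1737)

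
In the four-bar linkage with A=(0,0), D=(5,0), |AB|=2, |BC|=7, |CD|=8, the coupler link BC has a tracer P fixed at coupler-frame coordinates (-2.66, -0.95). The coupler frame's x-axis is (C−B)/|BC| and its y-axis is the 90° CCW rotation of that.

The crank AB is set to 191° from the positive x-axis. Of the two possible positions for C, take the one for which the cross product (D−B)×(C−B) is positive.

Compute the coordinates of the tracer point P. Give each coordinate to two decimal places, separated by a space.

-1.83 -3.20

A=(0,0), D=(5.00,0)
B = A + 2.00·(cos191°, sin191°) = (-1.9633, -0.3816)
|BD| = 6.9737
circle(B,7.00) ∩ circle(D,8.00): a=2.4114, h=6.5715
  candidates: C₊=(0.0849,6.3120) cross=45.828; C₋=(0.8041,-6.8114) cross=-45.828
  mode + wants cross > 0 → take C=(0.0849,6.3120) (cross=45.828)
ex = (C−B)/|BC| = (0.2926,0.9562); ey = (-0.9562,0.2926)
P = B + -2.66·ex + -0.95·ey = (-1.8331,-3.2032)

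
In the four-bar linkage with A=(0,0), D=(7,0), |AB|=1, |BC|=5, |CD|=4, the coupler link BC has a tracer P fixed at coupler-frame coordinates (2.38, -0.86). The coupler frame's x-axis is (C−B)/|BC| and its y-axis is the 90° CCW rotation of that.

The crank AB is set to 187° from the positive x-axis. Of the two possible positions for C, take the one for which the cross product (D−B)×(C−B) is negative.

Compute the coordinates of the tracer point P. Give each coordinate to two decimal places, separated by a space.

0.85 -1.85

A=(0,0), D=(7.00,0)
B = A + 1.00·(cos187°, sin187°) = (-0.9925, -0.1219)
|BD| = 7.9935
circle(B,5.00) ∩ circle(D,4.00): a=4.5597, h=2.0516
  candidates: C₊=(3.5353,1.9990) cross=16.400; C₋=(3.5979,-2.1037) cross=-16.400
  mode - wants cross < 0 → take C=(3.5979,-2.1037) (cross=-16.400)
ex = (C−B)/|BC| = (0.9181,-0.3964); ey = (0.3964,0.9181)
P = B + 2.38·ex + -0.86·ey = (0.8516,-1.8548)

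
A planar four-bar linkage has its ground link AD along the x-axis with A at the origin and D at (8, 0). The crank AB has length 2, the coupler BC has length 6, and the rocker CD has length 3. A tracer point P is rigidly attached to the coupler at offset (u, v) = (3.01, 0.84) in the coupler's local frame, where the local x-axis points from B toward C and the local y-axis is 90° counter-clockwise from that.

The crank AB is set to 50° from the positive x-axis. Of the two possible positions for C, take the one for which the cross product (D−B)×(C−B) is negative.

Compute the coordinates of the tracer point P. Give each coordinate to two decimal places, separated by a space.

A=(0,0), D=(8.00,0)
B = A + 2.00·(cos50°, sin50°) = (1.2856, 1.5321)
|BD| = 6.8870
circle(B,6.00) ∩ circle(D,3.00): a=5.4037, h=2.6077
  candidates: C₊=(7.1340,2.8723) cross=17.959; C₋=(5.9738,-2.2123) cross=-17.959
  mode - wants cross < 0 → take C=(5.9738,-2.2123) (cross=-17.959)
ex = (C−B)/|BC| = (0.7814,-0.6241); ey = (0.6241,0.7814)
P = B + 3.01·ex + 0.84·ey = (4.1617,0.3100)

4.16 0.31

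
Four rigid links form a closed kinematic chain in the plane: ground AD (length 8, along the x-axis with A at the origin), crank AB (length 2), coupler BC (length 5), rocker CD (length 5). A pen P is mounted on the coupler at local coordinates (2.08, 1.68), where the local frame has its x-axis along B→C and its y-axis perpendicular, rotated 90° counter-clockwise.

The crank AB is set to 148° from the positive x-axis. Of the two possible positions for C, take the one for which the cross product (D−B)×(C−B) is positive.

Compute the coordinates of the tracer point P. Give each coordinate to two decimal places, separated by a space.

0.18 2.96

A=(0,0), D=(8.00,0)
B = A + 2.00·(cos148°, sin148°) = (-1.6961, 1.0598)
|BD| = 9.7538
circle(B,5.00) ∩ circle(D,5.00): a=4.8769, h=1.1025
  candidates: C₊=(3.2718,1.6259) cross=10.754; C₋=(3.0322,-0.5661) cross=-10.754
  mode + wants cross > 0 → take C=(3.2718,1.6259) (cross=10.754)
ex = (C−B)/|BC| = (0.9936,0.1132); ey = (-0.1132,0.9936)
P = B + 2.08·ex + 1.68·ey = (0.1803,2.9645)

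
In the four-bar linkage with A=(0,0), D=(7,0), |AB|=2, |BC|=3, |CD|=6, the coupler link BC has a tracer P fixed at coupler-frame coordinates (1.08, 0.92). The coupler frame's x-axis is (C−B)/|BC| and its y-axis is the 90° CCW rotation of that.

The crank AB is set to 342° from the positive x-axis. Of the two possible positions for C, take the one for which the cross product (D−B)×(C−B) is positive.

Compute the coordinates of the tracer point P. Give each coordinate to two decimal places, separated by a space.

0.84 0.32

A=(0,0), D=(7.00,0)
B = A + 2.00·(cos342°, sin342°) = (1.9021, -0.6180)
|BD| = 5.1352
circle(B,3.00) ∩ circle(D,6.00): a=-0.0613, h=2.9994
  candidates: C₊=(1.4803,2.3522) cross=15.402; C₋=(2.2022,-3.6030) cross=-15.402
  mode + wants cross > 0 → take C=(1.4803,2.3522) (cross=15.402)
ex = (C−B)/|BC| = (-0.1406,0.9901); ey = (-0.9901,-0.1406)
P = B + 1.08·ex + 0.92·ey = (0.8394,0.3219)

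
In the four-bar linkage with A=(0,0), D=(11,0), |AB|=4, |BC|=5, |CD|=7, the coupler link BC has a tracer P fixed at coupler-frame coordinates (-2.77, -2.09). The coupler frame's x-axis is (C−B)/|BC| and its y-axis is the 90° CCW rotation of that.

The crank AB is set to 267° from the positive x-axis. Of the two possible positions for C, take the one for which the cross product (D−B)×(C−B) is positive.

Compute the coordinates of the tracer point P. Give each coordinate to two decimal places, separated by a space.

A=(0,0), D=(11.00,0)
B = A + 4.00·(cos267°, sin267°) = (-0.2093, -3.9945)
|BD| = 11.8998
circle(B,5.00) ∩ circle(D,7.00): a=4.9415, h=0.7627
  candidates: C₊=(4.1894,-1.6173) cross=9.076; C₋=(4.7014,-3.0542) cross=-9.076
  mode + wants cross > 0 → take C=(4.1894,-1.6173) (cross=9.076)
ex = (C−B)/|BC| = (0.8797,0.4754); ey = (-0.4754,0.8797)
P = B + -2.77·ex + -2.09·ey = (-1.6526,-7.1502)

-1.65 -7.15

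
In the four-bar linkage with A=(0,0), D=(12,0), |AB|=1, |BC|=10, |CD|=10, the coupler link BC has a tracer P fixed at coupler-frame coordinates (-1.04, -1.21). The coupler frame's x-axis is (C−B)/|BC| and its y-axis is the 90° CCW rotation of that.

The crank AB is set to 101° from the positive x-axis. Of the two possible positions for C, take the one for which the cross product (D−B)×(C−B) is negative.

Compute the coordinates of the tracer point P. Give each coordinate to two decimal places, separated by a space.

-1.77 1.19

A=(0,0), D=(12.00,0)
B = A + 1.00·(cos101°, sin101°) = (-0.1908, 0.9816)
|BD| = 12.2303
circle(B,10.00) ∩ circle(D,10.00): a=6.1151, h=7.9123
  candidates: C₊=(6.5397,8.3776) cross=96.770; C₋=(5.2695,-7.3960) cross=-96.770
  mode - wants cross < 0 → take C=(5.2695,-7.3960) (cross=-96.770)
ex = (C−B)/|BC| = (0.5460,-0.8378); ey = (0.8378,0.5460)
P = B + -1.04·ex + -1.21·ey = (-1.7724,1.1922)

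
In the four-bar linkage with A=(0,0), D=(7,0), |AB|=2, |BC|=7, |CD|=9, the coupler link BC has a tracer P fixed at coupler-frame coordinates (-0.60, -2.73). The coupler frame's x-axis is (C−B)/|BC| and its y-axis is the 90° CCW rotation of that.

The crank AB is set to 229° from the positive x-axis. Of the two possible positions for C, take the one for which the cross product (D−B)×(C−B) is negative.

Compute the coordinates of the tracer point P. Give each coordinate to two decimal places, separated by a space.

A=(0,0), D=(7.00,0)
B = A + 2.00·(cos229°, sin229°) = (-1.3121, -1.5094)
|BD| = 8.4481
circle(B,7.00) ∩ circle(D,9.00): a=2.3301, h=6.6008
  candidates: C₊=(-0.1989,5.4015) cross=55.764; C₋=(2.1599,-7.5877) cross=-55.764
  mode - wants cross < 0 → take C=(2.1599,-7.5877) (cross=-55.764)
ex = (C−B)/|BC| = (0.4960,-0.8683); ey = (0.8683,0.4960)
P = B + -0.60·ex + -2.73·ey = (-3.9802,-2.3425)

-3.98 -2.34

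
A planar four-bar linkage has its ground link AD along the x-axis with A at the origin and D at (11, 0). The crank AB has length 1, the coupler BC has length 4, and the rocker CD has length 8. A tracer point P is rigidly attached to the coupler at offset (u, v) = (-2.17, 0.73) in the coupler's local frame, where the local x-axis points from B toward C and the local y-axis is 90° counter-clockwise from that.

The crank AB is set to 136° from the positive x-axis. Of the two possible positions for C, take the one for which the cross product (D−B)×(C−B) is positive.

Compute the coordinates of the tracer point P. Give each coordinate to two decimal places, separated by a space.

-3.00 0.89

A=(0,0), D=(11.00,0)
B = A + 1.00·(cos136°, sin136°) = (-0.7193, 0.6947)
|BD| = 11.7399
circle(B,4.00) ∩ circle(D,8.00): a=3.8256, h=1.1681
  candidates: C₊=(3.1687,1.6343) cross=13.713; C₋=(3.0305,-0.6978) cross=-13.713
  mode + wants cross > 0 → take C=(3.1687,1.6343) (cross=13.713)
ex = (C−B)/|BC| = (0.9720,0.2349); ey = (-0.2349,0.9720)
P = B + -2.17·ex + 0.73·ey = (-3.0001,0.8945)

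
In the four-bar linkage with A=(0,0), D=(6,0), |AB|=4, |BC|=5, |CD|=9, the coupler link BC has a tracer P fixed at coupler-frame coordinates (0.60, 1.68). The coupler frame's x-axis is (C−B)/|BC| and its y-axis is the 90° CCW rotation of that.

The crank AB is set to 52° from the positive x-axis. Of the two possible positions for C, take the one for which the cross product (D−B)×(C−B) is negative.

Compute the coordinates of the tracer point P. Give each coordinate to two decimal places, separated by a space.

1.96 1.44

A=(0,0), D=(6.00,0)
B = A + 4.00·(cos52°, sin52°) = (2.4626, 3.1520)
|BD| = 4.7380
circle(B,5.00) ∩ circle(D,9.00): a=-3.5407, h=3.5303
  candidates: C₊=(2.1678,8.1433) cross=16.727; C₋=(-2.5295,2.8719) cross=-16.727
  mode - wants cross < 0 → take C=(-2.5295,2.8719) (cross=-16.727)
ex = (C−B)/|BC| = (-0.9984,-0.0560); ey = (0.0560,-0.9984)
P = B + 0.60·ex + 1.68·ey = (1.9577,1.4411)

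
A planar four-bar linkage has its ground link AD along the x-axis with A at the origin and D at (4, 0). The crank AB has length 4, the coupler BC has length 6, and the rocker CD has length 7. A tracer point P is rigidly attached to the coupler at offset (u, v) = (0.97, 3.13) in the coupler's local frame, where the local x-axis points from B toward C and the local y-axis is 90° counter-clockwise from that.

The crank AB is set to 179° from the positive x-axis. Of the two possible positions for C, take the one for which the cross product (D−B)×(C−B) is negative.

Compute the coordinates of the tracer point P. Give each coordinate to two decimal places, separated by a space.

-0.83 0.88

A=(0,0), D=(4.00,0)
B = A + 4.00·(cos179°, sin179°) = (-3.9994, 0.0698)
|BD| = 7.9997
circle(B,6.00) ∩ circle(D,7.00): a=3.1873, h=5.0834
  candidates: C₊=(-0.7678,5.1252) cross=40.666; C₋=(-0.8566,-5.0412) cross=-40.666
  mode - wants cross < 0 → take C=(-0.8566,-5.0412) (cross=-40.666)
ex = (C−B)/|BC| = (0.5238,-0.8518); ey = (0.8518,0.5238)
P = B + 0.97·ex + 3.13·ey = (-0.8250,0.8830)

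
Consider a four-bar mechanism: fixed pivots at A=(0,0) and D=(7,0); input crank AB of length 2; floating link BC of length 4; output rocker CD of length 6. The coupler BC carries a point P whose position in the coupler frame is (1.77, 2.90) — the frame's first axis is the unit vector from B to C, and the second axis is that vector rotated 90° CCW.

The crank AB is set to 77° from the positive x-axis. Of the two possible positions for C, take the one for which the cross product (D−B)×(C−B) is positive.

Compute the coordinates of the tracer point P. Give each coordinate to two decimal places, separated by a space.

-0.30 5.26

A=(0,0), D=(7.00,0)
B = A + 2.00·(cos77°, sin77°) = (0.4499, 1.9487)
|BD| = 6.8338
circle(B,4.00) ∩ circle(D,6.00): a=1.9536, h=3.4905
  candidates: C₊=(3.3177,4.7372) cross=23.853; C₋=(1.3271,-1.9539) cross=-23.853
  mode + wants cross > 0 → take C=(3.3177,4.7372) (cross=23.853)
ex = (C−B)/|BC| = (0.7170,0.6971); ey = (-0.6971,0.7170)
P = B + 1.77·ex + 2.90·ey = (-0.3027,5.2618)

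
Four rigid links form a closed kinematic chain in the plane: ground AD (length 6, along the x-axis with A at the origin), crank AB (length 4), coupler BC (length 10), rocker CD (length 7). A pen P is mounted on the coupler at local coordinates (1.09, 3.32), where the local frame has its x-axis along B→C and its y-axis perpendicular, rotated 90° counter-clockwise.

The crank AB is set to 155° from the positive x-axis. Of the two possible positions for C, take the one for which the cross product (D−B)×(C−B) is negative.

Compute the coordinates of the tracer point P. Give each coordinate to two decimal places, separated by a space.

A=(0,0), D=(6.00,0)
B = A + 4.00·(cos155°, sin155°) = (-3.6252, 1.6905)
|BD| = 9.7726
circle(B,10.00) ∩ circle(D,7.00): a=7.4956, h=6.6193
  candidates: C₊=(4.9024,6.9134) cross=64.688; C₋=(2.6124,-6.1257) cross=-64.688
  mode - wants cross < 0 → take C=(2.6124,-6.1257) (cross=-64.688)
ex = (C−B)/|BC| = (0.6238,-0.7816); ey = (0.7816,0.6238)
P = B + 1.09·ex + 3.32·ey = (-0.3504,2.9094)

-0.35 2.91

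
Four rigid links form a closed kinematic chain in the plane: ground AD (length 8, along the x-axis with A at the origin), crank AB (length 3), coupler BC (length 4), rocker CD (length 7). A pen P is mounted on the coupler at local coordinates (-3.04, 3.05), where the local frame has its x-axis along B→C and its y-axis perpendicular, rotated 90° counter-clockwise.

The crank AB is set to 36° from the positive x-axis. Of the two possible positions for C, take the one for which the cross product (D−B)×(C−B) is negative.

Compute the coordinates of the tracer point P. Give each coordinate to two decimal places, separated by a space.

6.20 3.84

A=(0,0), D=(8.00,0)
B = A + 3.00·(cos36°, sin36°) = (2.4271, 1.7634)
|BD| = 5.8453
circle(B,4.00) ∩ circle(D,7.00): a=0.0998, h=3.9988
  candidates: C₊=(3.7286,5.5457) cross=23.374; C₋=(1.3159,-2.0792) cross=-23.374
  mode - wants cross < 0 → take C=(1.3159,-2.0792) (cross=-23.374)
ex = (C−B)/|BC| = (-0.2778,-0.9606); ey = (0.9606,-0.2778)
P = B + -3.04·ex + 3.05·ey = (6.2015,3.8365)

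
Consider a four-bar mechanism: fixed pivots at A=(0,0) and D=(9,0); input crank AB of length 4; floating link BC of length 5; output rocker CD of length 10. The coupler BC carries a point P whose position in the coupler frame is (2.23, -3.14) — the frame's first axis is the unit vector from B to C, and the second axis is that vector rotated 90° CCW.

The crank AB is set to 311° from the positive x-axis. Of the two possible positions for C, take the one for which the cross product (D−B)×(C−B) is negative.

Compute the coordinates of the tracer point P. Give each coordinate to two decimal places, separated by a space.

-0.34 -5.48

A=(0,0), D=(9.00,0)
B = A + 4.00·(cos311°, sin311°) = (2.6242, -3.0188)
|BD| = 7.0543
circle(B,5.00) ∩ circle(D,10.00): a=-1.7887, h=4.6691
  candidates: C₊=(-0.9905,0.4357) cross=32.937; C₋=(3.0057,-8.0043) cross=-32.937
  mode - wants cross < 0 → take C=(3.0057,-8.0043) (cross=-32.937)
ex = (C−B)/|BC| = (0.0763,-0.9971); ey = (0.9971,0.0763)
P = B + 2.23·ex + -3.14·ey = (-0.3365,-5.4819)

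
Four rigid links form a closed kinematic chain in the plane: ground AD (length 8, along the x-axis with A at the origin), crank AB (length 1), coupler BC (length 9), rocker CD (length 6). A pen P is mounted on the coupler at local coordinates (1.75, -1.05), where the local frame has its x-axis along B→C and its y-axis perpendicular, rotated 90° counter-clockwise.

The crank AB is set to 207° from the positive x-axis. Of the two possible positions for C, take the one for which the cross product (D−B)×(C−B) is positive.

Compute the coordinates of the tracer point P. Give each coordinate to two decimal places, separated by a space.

A=(0,0), D=(8.00,0)
B = A + 1.00·(cos207°, sin207°) = (-0.8910, -0.4540)
|BD| = 8.9026
circle(B,9.00) ∩ circle(D,6.00): a=6.9786, h=5.6832
  candidates: C₊=(5.7887,5.5777) cross=50.595; C₋=(6.3684,-5.7739) cross=-50.595
  mode + wants cross > 0 → take C=(5.7887,5.5777) (cross=50.595)
ex = (C−B)/|BC| = (0.7422,0.6702); ey = (-0.6702,0.7422)
P = B + 1.75·ex + -1.05·ey = (1.1115,-0.0605)

1.11 -0.06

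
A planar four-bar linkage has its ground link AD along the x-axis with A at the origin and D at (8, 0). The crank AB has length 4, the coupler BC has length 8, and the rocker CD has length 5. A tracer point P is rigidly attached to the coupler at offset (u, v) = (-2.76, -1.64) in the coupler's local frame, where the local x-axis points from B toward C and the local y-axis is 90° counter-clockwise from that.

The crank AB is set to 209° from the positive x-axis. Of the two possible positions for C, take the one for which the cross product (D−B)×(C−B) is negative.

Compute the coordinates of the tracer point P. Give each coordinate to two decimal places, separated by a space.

-6.52 -3.04

A=(0,0), D=(8.00,0)
B = A + 4.00·(cos209°, sin209°) = (-3.4985, -1.9392)
|BD| = 11.6609
circle(B,8.00) ∩ circle(D,5.00): a=7.5027, h=2.7766
  candidates: C₊=(3.4380,2.0464) cross=32.378; C₋=(4.3615,-3.4295) cross=-32.378
  mode - wants cross < 0 → take C=(4.3615,-3.4295) (cross=-32.378)
ex = (C−B)/|BC| = (0.9825,-0.1863); ey = (0.1863,0.9825)
P = B + -2.76·ex + -1.64·ey = (-6.5157,-3.0364)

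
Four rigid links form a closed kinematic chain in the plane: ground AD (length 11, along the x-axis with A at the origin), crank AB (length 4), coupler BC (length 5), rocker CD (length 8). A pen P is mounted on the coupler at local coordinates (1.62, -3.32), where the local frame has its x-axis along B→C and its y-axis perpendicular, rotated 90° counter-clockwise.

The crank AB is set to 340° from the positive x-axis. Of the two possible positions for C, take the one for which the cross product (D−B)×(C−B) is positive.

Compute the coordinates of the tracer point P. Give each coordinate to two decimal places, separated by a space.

A=(0,0), D=(11.00,0)
B = A + 4.00·(cos340°, sin340°) = (3.7588, -1.3681)
|BD| = 7.3693
circle(B,5.00) ∩ circle(D,8.00): a=1.0386, h=4.8909
  candidates: C₊=(3.8713,3.6307) cross=36.043; C₋=(5.6873,-5.9812) cross=-36.043
  mode + wants cross > 0 → take C=(3.8713,3.6307) (cross=36.043)
ex = (C−B)/|BC| = (0.0225,0.9997); ey = (-0.9997,0.0225)
P = B + 1.62·ex + -3.32·ey = (7.1144,0.1768)

7.11 0.18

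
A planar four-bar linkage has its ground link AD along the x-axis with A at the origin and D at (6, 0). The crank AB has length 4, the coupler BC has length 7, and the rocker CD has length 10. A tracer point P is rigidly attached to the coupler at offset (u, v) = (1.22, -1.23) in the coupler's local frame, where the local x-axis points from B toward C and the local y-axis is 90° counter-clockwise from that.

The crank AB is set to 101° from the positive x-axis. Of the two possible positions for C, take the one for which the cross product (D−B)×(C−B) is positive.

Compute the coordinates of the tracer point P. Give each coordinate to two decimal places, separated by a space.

A=(0,0), D=(6.00,0)
B = A + 4.00·(cos101°, sin101°) = (-0.7632, 3.9265)
|BD| = 7.8204
circle(B,7.00) ∩ circle(D,10.00): a=0.6495, h=6.9698
  candidates: C₊=(3.2979,9.6280) cross=54.507; C₋=(-3.7010,-2.4272) cross=-54.507
  mode + wants cross > 0 → take C=(3.2979,9.6280) (cross=54.507)
ex = (C−B)/|BC| = (0.5802,0.8145); ey = (-0.8145,0.5802)
P = B + 1.22·ex + -1.23·ey = (0.9464,4.2066)

0.95 4.21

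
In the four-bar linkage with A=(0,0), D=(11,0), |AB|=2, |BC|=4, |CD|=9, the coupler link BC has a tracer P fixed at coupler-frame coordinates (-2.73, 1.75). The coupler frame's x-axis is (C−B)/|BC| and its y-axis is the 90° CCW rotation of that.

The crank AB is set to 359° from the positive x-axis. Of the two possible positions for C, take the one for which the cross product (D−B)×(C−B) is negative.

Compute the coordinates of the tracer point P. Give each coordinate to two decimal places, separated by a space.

3.09 3.02

A=(0,0), D=(11.00,0)
B = A + 2.00·(cos359°, sin359°) = (1.9997, -0.0349)
|BD| = 9.0004
circle(B,4.00) ∩ circle(D,9.00): a=0.8892, h=3.8999
  candidates: C₊=(2.8738,3.8684) cross=35.101; C₋=(2.9040,-3.9313) cross=-35.101
  mode - wants cross < 0 → take C=(2.9040,-3.9313) (cross=-35.101)
ex = (C−B)/|BC| = (0.2261,-0.9741); ey = (0.9741,0.2261)
P = B + -2.73·ex + 1.75·ey = (3.0872,3.0201)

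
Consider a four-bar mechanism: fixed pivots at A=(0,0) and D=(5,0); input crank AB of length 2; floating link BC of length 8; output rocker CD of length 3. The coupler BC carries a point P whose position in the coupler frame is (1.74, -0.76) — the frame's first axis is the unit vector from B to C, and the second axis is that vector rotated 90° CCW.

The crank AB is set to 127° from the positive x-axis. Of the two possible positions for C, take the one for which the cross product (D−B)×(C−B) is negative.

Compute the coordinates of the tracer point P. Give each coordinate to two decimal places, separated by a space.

-0.21 -0.02

A=(0,0), D=(5.00,0)
B = A + 2.00·(cos127°, sin127°) = (-1.2036, 1.5973)
|BD| = 6.4060
circle(B,8.00) ∩ circle(D,3.00): a=7.4959, h=2.7950
  candidates: C₊=(6.7524,2.4350) cross=17.905; C₋=(5.3586,-2.9785) cross=-17.905
  mode - wants cross < 0 → take C=(5.3586,-2.9785) (cross=-17.905)
ex = (C−B)/|BC| = (0.8203,-0.5720); ey = (0.5720,0.8203)
P = B + 1.74·ex + -0.76·ey = (-0.2111,-0.0214)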